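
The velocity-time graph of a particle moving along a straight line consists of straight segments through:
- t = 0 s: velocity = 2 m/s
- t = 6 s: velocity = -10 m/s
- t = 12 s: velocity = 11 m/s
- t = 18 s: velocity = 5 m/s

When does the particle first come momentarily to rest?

t = 1 s

v changes sign on 0–6 s (from 2 to -10); the graph is linear there, so v = 0 at t = 0 + (-2)·(6 − 0)/(-10 − 2) = 1 s.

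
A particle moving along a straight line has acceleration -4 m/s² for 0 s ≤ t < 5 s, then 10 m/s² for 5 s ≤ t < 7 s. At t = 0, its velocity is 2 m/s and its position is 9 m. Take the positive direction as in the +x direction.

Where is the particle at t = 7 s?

-47 m

On each constant-a segment, Δv = aΔt and Δx = v₀Δt + ½aΔt²; chain segment to segment.
0–5 s: v starts 2 m/s; Δx = 2·5 + ½·-4·5² = -40 m; v ends -18 m/s.
5–7 s: v starts -18 m/s; Δx = -18·2 + ½·10·2² = -16 m; v ends 2 m/s.
x(7) = 9 + Σ Δx = -47 m.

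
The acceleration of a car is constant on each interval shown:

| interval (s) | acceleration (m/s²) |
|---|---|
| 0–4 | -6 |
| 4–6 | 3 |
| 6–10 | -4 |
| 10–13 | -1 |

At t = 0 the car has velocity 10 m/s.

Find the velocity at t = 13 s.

Δv equals the area under the a-t graph; then v = v₀ + Δv.
0–4 s: -6 × 4 = -24 m/s
4–6 s: 3 × 2 = 6 m/s
6–10 s: -4 × 4 = -16 m/s
10–13 s: -1 × 3 = -3 m/s
Δv = -37 m/s, so v(13) = 10 + (-37) = -27 m/s.

-27 m/s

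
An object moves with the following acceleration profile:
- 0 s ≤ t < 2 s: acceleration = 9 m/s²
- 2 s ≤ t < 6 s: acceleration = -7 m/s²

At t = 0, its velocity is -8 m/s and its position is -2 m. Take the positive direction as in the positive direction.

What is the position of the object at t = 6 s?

-16 m

On each constant-a segment, Δv = aΔt and Δx = v₀Δt + ½aΔt²; chain segment to segment.
0–2 s: v starts -8 m/s; Δx = -8·2 + ½·9·2² = 2 m; v ends 10 m/s.
2–6 s: v starts 10 m/s; Δx = 10·4 + ½·-7·4² = -16 m; v ends -18 m/s.
x(6) = -2 + Σ Δx = -16 m.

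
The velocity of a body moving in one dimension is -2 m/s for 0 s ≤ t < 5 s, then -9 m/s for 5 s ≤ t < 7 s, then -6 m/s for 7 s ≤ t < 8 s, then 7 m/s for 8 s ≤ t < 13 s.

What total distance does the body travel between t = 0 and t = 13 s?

Distance (not displacement) is the total path length: add the absolute areas under v-t.
0–5 s: |-2| × 5 = 10 m
5–7 s: |-9| × 2 = 18 m
7–8 s: |-6| × 1 = 6 m
8–13 s: |7| × 5 = 35 m
Total distance = 69 m

69 m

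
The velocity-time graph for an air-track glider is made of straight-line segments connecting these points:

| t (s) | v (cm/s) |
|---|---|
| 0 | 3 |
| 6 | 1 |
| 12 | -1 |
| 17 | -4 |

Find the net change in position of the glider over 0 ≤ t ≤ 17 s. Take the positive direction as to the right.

-0.5 cm

Displacement is the signed area under the v-t curve.
0–6 s: ½(3 + 1)(6) = 12 cm
6–12 s: ½(1 + -1)(6) = 0 cm
12–17 s: ½(-1 + -4)(5) = -12.5 cm
Net displacement = -0.5 cm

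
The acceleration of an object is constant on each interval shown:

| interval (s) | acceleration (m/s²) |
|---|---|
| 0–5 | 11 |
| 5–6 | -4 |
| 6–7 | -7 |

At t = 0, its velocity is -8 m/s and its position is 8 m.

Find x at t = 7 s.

On each constant-a segment, Δv = aΔt and Δx = v₀Δt + ½aΔt²; chain segment to segment.
0–5 s: v starts -8 m/s; Δx = -8·5 + ½·11·5² = 97.5 m; v ends 47 m/s.
5–6 s: v starts 47 m/s; Δx = 47·1 + ½·-4·1² = 45 m; v ends 43 m/s.
6–7 s: v starts 43 m/s; Δx = 43·1 + ½·-7·1² = 39.5 m; v ends 36 m/s.
x(7) = 8 + Σ Δx = 190 m.

190 m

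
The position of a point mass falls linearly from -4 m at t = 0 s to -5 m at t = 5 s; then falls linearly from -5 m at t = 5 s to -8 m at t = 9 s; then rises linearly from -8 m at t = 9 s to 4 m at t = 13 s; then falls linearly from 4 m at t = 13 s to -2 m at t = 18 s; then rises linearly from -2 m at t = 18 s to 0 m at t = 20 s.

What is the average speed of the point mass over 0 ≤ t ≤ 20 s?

1.2 m/s

Average speed = (total path length)/(elapsed time); on a piecewise-linear x-t graph the path length is Σ|Δx|.
0–5 s: |Δx| = |-5 − -4| = 1 m
5–9 s: |Δx| = |-8 − -5| = 3 m
9–13 s: |Δx| = |4 − -8| = 12 m
13–18 s: |Δx| = |-2 − 4| = 6 m
18–20 s: |Δx| = |0 − -2| = 2 m
Total path = 24 m; average speed = 24/20 = 1.2 m/s.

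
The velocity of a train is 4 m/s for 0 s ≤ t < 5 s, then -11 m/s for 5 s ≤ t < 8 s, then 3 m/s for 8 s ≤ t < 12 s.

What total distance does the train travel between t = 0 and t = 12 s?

65 m

Distance (not displacement) is the total path length: add the absolute areas under v-t.
0–5 s: |4| × 5 = 20 m
5–8 s: |-11| × 3 = 33 m
8–12 s: |3| × 4 = 12 m
Total distance = 65 m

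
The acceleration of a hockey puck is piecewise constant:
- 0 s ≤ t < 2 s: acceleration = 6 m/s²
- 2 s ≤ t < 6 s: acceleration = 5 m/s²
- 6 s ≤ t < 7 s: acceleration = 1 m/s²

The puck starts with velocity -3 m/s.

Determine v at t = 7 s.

Δv equals the area under the a-t graph; then v = v₀ + Δv.
0–2 s: 6 × 2 = 12 m/s
2–6 s: 5 × 4 = 20 m/s
6–7 s: 1 × 1 = 1 m/s
Δv = 33 m/s, so v(7) = -3 + (33) = 30 m/s.

30 m/s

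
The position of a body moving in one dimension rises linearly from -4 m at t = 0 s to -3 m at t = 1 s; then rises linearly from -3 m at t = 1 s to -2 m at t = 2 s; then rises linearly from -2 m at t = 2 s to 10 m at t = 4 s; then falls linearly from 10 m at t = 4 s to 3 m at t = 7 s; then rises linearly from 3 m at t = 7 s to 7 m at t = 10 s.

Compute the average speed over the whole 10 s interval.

2.5 m/s

Average speed = (total path length)/(elapsed time); on a piecewise-linear x-t graph the path length is Σ|Δx|.
0–1 s: |Δx| = |-3 − -4| = 1 m
1–2 s: |Δx| = |-2 − -3| = 1 m
2–4 s: |Δx| = |10 − -2| = 12 m
4–7 s: |Δx| = |3 − 10| = 7 m
7–10 s: |Δx| = |7 − 3| = 4 m
Total path = 25 m; average speed = 25/10 = 2.5 m/s.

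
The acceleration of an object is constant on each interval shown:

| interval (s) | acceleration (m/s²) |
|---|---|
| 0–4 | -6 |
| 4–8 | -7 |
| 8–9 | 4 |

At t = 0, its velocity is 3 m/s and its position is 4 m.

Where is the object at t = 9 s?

On each constant-a segment, Δv = aΔt and Δx = v₀Δt + ½aΔt²; chain segment to segment.
0–4 s: v starts 3 m/s; Δx = 3·4 + ½·-6·4² = -36 m; v ends -21 m/s.
4–8 s: v starts -21 m/s; Δx = -21·4 + ½·-7·4² = -140 m; v ends -49 m/s.
8–9 s: v starts -49 m/s; Δx = -49·1 + ½·4·1² = -47 m; v ends -45 m/s.
x(9) = 4 + Σ Δx = -219 m.

-219 m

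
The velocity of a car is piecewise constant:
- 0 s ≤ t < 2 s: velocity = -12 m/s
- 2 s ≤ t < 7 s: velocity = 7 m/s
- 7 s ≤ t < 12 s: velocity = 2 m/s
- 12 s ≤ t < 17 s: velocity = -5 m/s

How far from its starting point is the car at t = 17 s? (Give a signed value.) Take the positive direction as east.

-4 m

Displacement is the signed area under the v-t curve.
0–2 s: -12 × 2 = -24 m
2–7 s: 7 × 5 = 35 m
7–12 s: 2 × 5 = 10 m
12–17 s: -5 × 5 = -25 m
Net displacement = -4 m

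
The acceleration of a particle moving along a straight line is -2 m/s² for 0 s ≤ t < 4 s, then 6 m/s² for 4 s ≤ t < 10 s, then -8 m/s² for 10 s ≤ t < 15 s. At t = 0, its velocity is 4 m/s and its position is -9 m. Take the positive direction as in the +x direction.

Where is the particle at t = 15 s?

135 m

On each constant-a segment, Δv = aΔt and Δx = v₀Δt + ½aΔt²; chain segment to segment.
0–4 s: v starts 4 m/s; Δx = 4·4 + ½·-2·4² = 0 m; v ends -4 m/s.
4–10 s: v starts -4 m/s; Δx = -4·6 + ½·6·6² = 84 m; v ends 32 m/s.
10–15 s: v starts 32 m/s; Δx = 32·5 + ½·-8·5² = 60 m; v ends -8 m/s.
x(15) = -9 + Σ Δx = 135 m.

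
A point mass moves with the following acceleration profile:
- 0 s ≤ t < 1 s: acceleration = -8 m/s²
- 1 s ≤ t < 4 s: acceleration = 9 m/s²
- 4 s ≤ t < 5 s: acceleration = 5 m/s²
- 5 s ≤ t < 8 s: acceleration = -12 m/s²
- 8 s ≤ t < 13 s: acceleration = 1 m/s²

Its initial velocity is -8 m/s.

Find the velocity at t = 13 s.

Δv equals the area under the a-t graph; then v = v₀ + Δv.
0–1 s: -8 × 1 = -8 m/s
1–4 s: 9 × 3 = 27 m/s
4–5 s: 5 × 1 = 5 m/s
5–8 s: -12 × 3 = -36 m/s
8–13 s: 1 × 5 = 5 m/s
Δv = -7 m/s, so v(13) = -8 + (-7) = -15 m/s.

-15 m/s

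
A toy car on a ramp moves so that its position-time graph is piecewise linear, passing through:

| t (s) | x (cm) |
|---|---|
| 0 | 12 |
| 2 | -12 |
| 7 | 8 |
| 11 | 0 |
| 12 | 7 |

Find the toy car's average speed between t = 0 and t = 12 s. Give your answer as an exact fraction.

Average speed = (total path length)/(elapsed time); on a piecewise-linear x-t graph the path length is Σ|Δx|.
0–2 s: |Δx| = |-12 − 12| = 24 cm
2–7 s: |Δx| = |8 − -12| = 20 cm
7–11 s: |Δx| = |0 − 8| = 8 cm
11–12 s: |Δx| = |7 − 0| = 7 cm
Total path = 59 cm; average speed = 59/12 = 59/12 cm/s.

59/12 cm/s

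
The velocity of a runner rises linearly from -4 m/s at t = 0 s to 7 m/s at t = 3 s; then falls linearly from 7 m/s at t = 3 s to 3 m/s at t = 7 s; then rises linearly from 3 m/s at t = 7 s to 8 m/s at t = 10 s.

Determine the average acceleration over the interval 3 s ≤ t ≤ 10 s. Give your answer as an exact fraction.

Average acceleration = Δv/Δt = (8 − 7)/(10 − 3) = 1/7 m/s².

1/7 m/s²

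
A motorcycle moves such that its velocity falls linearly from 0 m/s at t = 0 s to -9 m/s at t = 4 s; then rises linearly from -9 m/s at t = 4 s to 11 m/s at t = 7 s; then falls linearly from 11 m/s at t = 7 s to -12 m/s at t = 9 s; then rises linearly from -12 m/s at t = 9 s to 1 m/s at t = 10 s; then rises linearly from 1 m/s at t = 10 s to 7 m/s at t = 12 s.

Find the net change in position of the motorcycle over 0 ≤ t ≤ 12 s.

-13.5 m

Net displacement equals the area under the velocity-time graph (areas below the axis count negative).
0–4 s: ½(0 + -9)(4) = -18 m
4–7 s: ½(-9 + 11)(3) = 3 m
7–9 s: ½(11 + -12)(2) = -1 m
9–10 s: ½(-12 + 1)(1) = -5.5 m
10–12 s: ½(1 + 7)(2) = 8 m
Net displacement = -13.5 m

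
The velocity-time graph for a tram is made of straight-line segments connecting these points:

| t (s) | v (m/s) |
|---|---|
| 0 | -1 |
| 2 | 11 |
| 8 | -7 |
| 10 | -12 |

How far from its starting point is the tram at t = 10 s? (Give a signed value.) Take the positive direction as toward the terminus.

3 m

Net displacement equals the area under the velocity-time graph (areas below the axis count negative).
0–2 s: ½(-1 + 11)(2) = 10 m
2–8 s: ½(11 + -7)(6) = 12 m
8–10 s: ½(-7 + -12)(2) = -19 m
Net displacement = 3 m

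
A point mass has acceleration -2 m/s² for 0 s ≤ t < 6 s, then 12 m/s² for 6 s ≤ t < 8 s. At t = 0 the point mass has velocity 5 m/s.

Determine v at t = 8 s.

Δv equals the area under the a-t graph; then v = v₀ + Δv.
0–6 s: -2 × 6 = -12 m/s
6–8 s: 12 × 2 = 24 m/s
Δv = 12 m/s, so v(8) = 5 + (12) = 17 m/s.

17 m/s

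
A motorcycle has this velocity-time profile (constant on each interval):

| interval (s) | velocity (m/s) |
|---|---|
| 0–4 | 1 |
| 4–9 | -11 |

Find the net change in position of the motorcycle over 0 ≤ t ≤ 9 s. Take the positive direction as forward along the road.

-51 m

Displacement is the signed area under the v-t curve.
0–4 s: 1 × 4 = 4 m
4–9 s: -11 × 5 = -55 m
Net displacement = -51 m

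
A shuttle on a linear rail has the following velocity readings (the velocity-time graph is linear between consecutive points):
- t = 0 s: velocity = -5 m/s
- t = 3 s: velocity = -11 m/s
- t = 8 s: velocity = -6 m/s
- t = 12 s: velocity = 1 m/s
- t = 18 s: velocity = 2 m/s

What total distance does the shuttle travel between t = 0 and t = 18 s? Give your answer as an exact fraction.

Total distance travelled is ∫|v| dt — sum the magnitudes of each area piece.
0–3 s: |½(-5 + -11)(3)| = 24 m
3–8 s: |½(-11 + -6)(5)| = 42.5 m
8–12 s: v = 0 at t = 80/7 s; triangle areas 72/7 + 2/7 = 74/7 m
12–18 s: |½(1 + 2)(6)| = 9 m
Total distance = 1205/14 m

1205/14 m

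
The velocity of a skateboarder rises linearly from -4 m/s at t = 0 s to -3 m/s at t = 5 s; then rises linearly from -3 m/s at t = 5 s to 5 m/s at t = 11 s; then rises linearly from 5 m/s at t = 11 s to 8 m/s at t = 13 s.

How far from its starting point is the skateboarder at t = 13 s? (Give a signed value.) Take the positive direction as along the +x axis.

1.5 m

Displacement is the signed area under the v-t curve.
0–5 s: ½(-4 + -3)(5) = -17.5 m
5–11 s: ½(-3 + 5)(6) = 6 m
11–13 s: ½(5 + 8)(2) = 13 m
Net displacement = 1.5 m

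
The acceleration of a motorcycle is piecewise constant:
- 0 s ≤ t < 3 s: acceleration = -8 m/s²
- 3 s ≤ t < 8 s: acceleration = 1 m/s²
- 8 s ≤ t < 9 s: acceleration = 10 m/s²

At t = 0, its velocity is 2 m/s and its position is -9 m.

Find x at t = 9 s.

On each constant-a segment, Δv = aΔt and Δx = v₀Δt + ½aΔt²; chain segment to segment.
0–3 s: v starts 2 m/s; Δx = 2·3 + ½·-8·3² = -30 m; v ends -22 m/s.
3–8 s: v starts -22 m/s; Δx = -22·5 + ½·1·5² = -97.5 m; v ends -17 m/s.
8–9 s: v starts -17 m/s; Δx = -17·1 + ½·10·1² = -12 m; v ends -7 m/s.
x(9) = -9 + Σ Δx = -148.5 m.

-148.5 m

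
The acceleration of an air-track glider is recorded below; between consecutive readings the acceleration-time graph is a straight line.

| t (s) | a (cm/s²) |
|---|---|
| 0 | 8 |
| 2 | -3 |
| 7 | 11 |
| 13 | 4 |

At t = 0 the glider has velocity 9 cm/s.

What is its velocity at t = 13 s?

Δv equals the area under the a-t graph; then v = v₀ + Δv.
0–2 s: ½(8 + -3)(2) = 5 cm/s
2–7 s: ½(-3 + 11)(5) = 20 cm/s
7–13 s: ½(11 + 4)(6) = 45 cm/s
Δv = 70 cm/s, so v(13) = 9 + (70) = 79 cm/s.

79 cm/s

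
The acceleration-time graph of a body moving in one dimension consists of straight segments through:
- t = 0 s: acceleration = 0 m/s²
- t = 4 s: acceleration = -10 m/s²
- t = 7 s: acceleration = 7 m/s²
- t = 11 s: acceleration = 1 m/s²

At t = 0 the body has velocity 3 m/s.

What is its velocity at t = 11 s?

-5.5 m/s

Δv equals the area under the a-t graph; then v = v₀ + Δv.
0–4 s: ½(0 + -10)(4) = -20 m/s
4–7 s: ½(-10 + 7)(3) = -4.5 m/s
7–11 s: ½(7 + 1)(4) = 16 m/s
Δv = -8.5 m/s, so v(11) = 3 + (-8.5) = -5.5 m/s.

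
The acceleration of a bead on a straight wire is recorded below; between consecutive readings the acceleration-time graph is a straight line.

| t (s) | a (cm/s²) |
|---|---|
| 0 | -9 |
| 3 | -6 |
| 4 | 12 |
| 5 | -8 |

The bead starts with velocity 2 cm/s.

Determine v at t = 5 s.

-15.5 cm/s

Δv equals the area under the a-t graph; then v = v₀ + Δv.
0–3 s: ½(-9 + -6)(3) = -22.5 cm/s
3–4 s: ½(-6 + 12)(1) = 3 cm/s
4–5 s: ½(12 + -8)(1) = 2 cm/s
Δv = -17.5 cm/s, so v(5) = 2 + (-17.5) = -15.5 cm/s.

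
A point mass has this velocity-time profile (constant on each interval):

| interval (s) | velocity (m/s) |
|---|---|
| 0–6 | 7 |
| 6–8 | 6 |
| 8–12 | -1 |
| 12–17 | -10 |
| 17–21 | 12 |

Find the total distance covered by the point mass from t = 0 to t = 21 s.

156 m

Total distance travelled is ∫|v| dt — sum the magnitudes of each area piece.
0–6 s: |7| × 6 = 42 m
6–8 s: |6| × 2 = 12 m
8–12 s: |-1| × 4 = 4 m
12–17 s: |-10| × 5 = 50 m
17–21 s: |12| × 4 = 48 m
Total distance = 156 m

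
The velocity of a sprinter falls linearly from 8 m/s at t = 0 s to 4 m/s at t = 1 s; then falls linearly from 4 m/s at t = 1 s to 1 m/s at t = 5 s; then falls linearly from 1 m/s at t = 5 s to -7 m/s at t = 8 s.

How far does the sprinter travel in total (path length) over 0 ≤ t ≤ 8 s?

25.375 m

Distance (not displacement) is the total path length: add the absolute areas under v-t.
0–1 s: |½(8 + 4)(1)| = 6 m
1–5 s: |½(4 + 1)(4)| = 10 m
5–8 s: v = 0 at t = 5.375 s; triangle areas 0.1875 + 9.1875 = 9.375 m
Total distance = 25.375 m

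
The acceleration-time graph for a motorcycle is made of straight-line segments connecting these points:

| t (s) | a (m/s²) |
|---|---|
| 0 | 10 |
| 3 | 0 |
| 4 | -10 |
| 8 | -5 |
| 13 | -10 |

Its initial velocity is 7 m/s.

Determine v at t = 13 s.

-50.5 m/s

Δv equals the area under the a-t graph; then v = v₀ + Δv.
0–3 s: ½(10 + 0)(3) = 15 m/s
3–4 s: ½(0 + -10)(1) = -5 m/s
4–8 s: ½(-10 + -5)(4) = -30 m/s
8–13 s: ½(-5 + -10)(5) = -37.5 m/s
Δv = -57.5 m/s, so v(13) = 7 + (-57.5) = -50.5 m/s.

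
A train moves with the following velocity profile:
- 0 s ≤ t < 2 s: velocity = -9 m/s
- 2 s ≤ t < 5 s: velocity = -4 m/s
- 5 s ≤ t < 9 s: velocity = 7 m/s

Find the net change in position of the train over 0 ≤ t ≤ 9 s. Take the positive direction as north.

-2 m

Net displacement equals the area under the velocity-time graph (areas below the axis count negative).
0–2 s: -9 × 2 = -18 m
2–5 s: -4 × 3 = -12 m
5–9 s: 7 × 4 = 28 m
Net displacement = -2 m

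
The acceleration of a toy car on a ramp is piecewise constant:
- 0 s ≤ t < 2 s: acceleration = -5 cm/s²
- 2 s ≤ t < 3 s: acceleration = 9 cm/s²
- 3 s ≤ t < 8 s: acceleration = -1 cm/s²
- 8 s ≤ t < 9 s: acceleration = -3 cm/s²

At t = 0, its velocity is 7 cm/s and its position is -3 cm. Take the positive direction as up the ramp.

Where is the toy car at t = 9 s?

On each constant-a segment, Δv = aΔt and Δx = v₀Δt + ½aΔt²; chain segment to segment.
0–2 s: v starts 7 cm/s; Δx = 7·2 + ½·-5·2² = 4 cm; v ends -3 cm/s.
2–3 s: v starts -3 cm/s; Δx = -3·1 + ½·9·1² = 1.5 cm; v ends 6 cm/s.
3–8 s: v starts 6 cm/s; Δx = 6·5 + ½·-1·5² = 17.5 cm; v ends 1 cm/s.
8–9 s: v starts 1 cm/s; Δx = 1·1 + ½·-3·1² = -0.5 cm; v ends -2 cm/s.
x(9) = -3 + Σ Δx = 19.5 cm.

19.5 cm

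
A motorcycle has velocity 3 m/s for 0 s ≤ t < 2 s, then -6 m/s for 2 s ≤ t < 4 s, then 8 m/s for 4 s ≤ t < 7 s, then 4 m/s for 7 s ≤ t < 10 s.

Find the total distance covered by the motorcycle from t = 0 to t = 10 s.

54 m

Distance (not displacement) is the total path length: add the absolute areas under v-t.
0–2 s: |3| × 2 = 6 m
2–4 s: |-6| × 2 = 12 m
4–7 s: |8| × 3 = 24 m
7–10 s: |4| × 3 = 12 m
Total distance = 54 m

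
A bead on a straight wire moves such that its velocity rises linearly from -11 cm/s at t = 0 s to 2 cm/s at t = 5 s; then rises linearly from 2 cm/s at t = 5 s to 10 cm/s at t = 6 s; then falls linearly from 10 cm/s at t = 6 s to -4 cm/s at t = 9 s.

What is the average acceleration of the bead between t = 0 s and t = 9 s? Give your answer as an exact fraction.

7/9 cm/s²

Average acceleration = Δv/Δt = (-4 − -11)/(9 − 0) = 7/9 cm/s².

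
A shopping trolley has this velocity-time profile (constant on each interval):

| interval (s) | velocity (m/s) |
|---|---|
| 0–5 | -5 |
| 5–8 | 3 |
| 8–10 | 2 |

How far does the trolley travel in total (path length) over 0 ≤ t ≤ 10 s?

Distance (not displacement) is the total path length: add the absolute areas under v-t.
0–5 s: |-5| × 5 = 25 m
5–8 s: |3| × 3 = 9 m
8–10 s: |2| × 2 = 4 m
Total distance = 38 m

38 m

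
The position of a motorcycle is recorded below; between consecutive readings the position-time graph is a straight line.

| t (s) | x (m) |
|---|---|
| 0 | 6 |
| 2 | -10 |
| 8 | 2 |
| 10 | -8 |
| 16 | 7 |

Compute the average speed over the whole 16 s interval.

3.3125 m/s

Average speed = (total path length)/(elapsed time); on a piecewise-linear x-t graph the path length is Σ|Δx|.
0–2 s: |Δx| = |-10 − 6| = 16 m
2–8 s: |Δx| = |2 − -10| = 12 m
8–10 s: |Δx| = |-8 − 2| = 10 m
10–16 s: |Δx| = |7 − -8| = 15 m
Total path = 53 m; average speed = 53/16 = 3.3125 m/s.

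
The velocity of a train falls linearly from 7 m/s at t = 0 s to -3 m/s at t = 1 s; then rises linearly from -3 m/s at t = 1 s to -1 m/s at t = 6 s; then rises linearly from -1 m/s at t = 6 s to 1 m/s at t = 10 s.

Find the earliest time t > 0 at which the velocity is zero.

t = 0.7 s

v changes sign on 0–1 s (from 7 to -3); the graph is linear there, so v = 0 at t = 0 + (-7)·(1 − 0)/(-3 − 7) = 0.7 s.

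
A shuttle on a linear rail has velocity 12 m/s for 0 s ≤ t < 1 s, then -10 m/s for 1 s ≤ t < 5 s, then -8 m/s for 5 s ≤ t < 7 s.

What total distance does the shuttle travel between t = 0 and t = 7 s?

Total distance travelled is ∫|v| dt — sum the magnitudes of each area piece.
0–1 s: |12| × 1 = 12 m
1–5 s: |-10| × 4 = 40 m
5–7 s: |-8| × 2 = 16 m
Total distance = 68 m

68 m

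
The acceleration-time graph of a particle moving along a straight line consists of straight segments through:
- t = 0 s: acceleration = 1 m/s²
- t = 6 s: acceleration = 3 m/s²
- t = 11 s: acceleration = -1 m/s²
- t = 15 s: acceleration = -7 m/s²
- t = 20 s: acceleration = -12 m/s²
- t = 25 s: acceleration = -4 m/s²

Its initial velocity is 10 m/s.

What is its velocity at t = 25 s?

-76.5 m/s

Δv equals the area under the a-t graph; then v = v₀ + Δv.
0–6 s: ½(1 + 3)(6) = 12 m/s
6–11 s: ½(3 + -1)(5) = 5 m/s
11–15 s: ½(-1 + -7)(4) = -16 m/s
15–20 s: ½(-7 + -12)(5) = -47.5 m/s
20–25 s: ½(-12 + -4)(5) = -40 m/s
Δv = -86.5 m/s, so v(25) = 10 + (-86.5) = -76.5 m/s.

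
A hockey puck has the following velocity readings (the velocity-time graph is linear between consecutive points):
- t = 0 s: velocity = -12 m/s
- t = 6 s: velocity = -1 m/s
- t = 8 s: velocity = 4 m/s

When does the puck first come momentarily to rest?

v changes sign on 6–8 s (from -1 to 4); the graph is linear there, so v = 0 at t = 6 + (1)·(8 − 6)/(4 − -1) = 6.4 s.

t = 6.4 s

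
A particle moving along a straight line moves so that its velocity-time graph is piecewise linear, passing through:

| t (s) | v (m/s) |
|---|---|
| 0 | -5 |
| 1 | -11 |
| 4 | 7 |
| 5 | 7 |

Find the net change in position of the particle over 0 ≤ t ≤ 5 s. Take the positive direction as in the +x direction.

Net displacement equals the area under the velocity-time graph (areas below the axis count negative).
0–1 s: ½(-5 + -11)(1) = -8 m
1–4 s: ½(-11 + 7)(3) = -6 m
4–5 s: 7 × 1 = 7 m
Net displacement = -7 m

-7 m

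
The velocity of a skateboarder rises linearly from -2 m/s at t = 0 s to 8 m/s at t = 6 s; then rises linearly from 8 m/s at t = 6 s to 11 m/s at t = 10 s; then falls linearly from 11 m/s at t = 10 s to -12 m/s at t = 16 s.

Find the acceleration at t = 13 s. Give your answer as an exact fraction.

-23/6 m/s²

Acceleration is the slope of the v-t graph on 10–16 s: (-12 − 11)/(16 − 10) = -23/6 m/s².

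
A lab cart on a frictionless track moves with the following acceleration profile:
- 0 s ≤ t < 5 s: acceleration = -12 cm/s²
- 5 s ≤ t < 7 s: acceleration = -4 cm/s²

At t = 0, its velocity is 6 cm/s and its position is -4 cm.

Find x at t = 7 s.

-240 cm

On each constant-a segment, Δv = aΔt and Δx = v₀Δt + ½aΔt²; chain segment to segment.
0–5 s: v starts 6 cm/s; Δx = 6·5 + ½·-12·5² = -120 cm; v ends -54 cm/s.
5–7 s: v starts -54 cm/s; Δx = -54·2 + ½·-4·2² = -116 cm; v ends -62 cm/s.
x(7) = -4 + Σ Δx = -240 cm.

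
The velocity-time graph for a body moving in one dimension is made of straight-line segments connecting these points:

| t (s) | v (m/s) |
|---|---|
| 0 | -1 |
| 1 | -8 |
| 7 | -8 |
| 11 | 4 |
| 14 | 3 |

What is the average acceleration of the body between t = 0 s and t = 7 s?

Average acceleration = Δv/Δt = (-8 − -1)/(7 − 0) = -1 m/s².

-1 m/s²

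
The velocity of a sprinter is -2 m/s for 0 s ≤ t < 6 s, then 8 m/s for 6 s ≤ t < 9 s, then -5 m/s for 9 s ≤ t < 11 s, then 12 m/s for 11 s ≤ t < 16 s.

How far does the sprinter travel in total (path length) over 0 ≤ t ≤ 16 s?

Distance (not displacement) is the total path length: add the absolute areas under v-t.
0–6 s: |-2| × 6 = 12 m
6–9 s: |8| × 3 = 24 m
9–11 s: |-5| × 2 = 10 m
11–16 s: |12| × 5 = 60 m
Total distance = 106 m

106 m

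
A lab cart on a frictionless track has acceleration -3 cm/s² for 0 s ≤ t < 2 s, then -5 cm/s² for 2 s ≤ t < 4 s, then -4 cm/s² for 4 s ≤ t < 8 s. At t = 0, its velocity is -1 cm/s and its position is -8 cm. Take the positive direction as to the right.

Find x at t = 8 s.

-140 cm

On each constant-a segment, Δv = aΔt and Δx = v₀Δt + ½aΔt²; chain segment to segment.
0–2 s: v starts -1 cm/s; Δx = -1·2 + ½·-3·2² = -8 cm; v ends -7 cm/s.
2–4 s: v starts -7 cm/s; Δx = -7·2 + ½·-5·2² = -24 cm; v ends -17 cm/s.
4–8 s: v starts -17 cm/s; Δx = -17·4 + ½·-4·4² = -100 cm; v ends -33 cm/s.
x(8) = -8 + Σ Δx = -140 cm.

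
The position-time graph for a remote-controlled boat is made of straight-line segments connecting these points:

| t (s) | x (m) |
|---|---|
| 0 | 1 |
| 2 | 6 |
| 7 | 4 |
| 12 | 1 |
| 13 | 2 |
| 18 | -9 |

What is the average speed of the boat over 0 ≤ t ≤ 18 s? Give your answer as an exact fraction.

11/9 m/s

Average speed = (total path length)/(elapsed time); on a piecewise-linear x-t graph the path length is Σ|Δx|.
0–2 s: |Δx| = |6 − 1| = 5 m
2–7 s: |Δx| = |4 − 6| = 2 m
7–12 s: |Δx| = |1 − 4| = 3 m
12–13 s: |Δx| = |2 − 1| = 1 m
13–18 s: |Δx| = |-9 − 2| = 11 m
Total path = 22 m; average speed = 22/18 = 11/9 m/s.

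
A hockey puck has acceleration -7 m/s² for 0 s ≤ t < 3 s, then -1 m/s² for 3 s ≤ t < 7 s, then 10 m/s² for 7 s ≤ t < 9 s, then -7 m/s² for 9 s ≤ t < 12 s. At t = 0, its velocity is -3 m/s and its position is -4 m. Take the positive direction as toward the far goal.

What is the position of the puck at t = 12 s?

On each constant-a segment, Δv = aΔt and Δx = v₀Δt + ½aΔt²; chain segment to segment.
0–3 s: v starts -3 m/s; Δx = -3·3 + ½·-7·3² = -40.5 m; v ends -24 m/s.
3–7 s: v starts -24 m/s; Δx = -24·4 + ½·-1·4² = -104 m; v ends -28 m/s.
7–9 s: v starts -28 m/s; Δx = -28·2 + ½·10·2² = -36 m; v ends -8 m/s.
9–12 s: v starts -8 m/s; Δx = -8·3 + ½·-7·3² = -55.5 m; v ends -29 m/s.
x(12) = -4 + Σ Δx = -240 m.

-240 m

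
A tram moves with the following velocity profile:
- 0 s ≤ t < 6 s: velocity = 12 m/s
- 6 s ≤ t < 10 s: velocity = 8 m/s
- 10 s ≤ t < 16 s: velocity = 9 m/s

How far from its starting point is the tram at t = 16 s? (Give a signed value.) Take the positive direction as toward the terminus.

158 m

Net displacement equals the area under the velocity-time graph (areas below the axis count negative).
0–6 s: 12 × 6 = 72 m
6–10 s: 8 × 4 = 32 m
10–16 s: 9 × 6 = 54 m
Net displacement = 158 m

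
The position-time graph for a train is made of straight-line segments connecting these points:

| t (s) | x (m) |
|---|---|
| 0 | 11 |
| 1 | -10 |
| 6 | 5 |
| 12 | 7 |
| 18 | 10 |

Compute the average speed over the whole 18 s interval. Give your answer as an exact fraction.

Average speed = (total path length)/(elapsed time); on a piecewise-linear x-t graph the path length is Σ|Δx|.
0–1 s: |Δx| = |-10 − 11| = 21 m
1–6 s: |Δx| = |5 − -10| = 15 m
6–12 s: |Δx| = |7 − 5| = 2 m
12–18 s: |Δx| = |10 − 7| = 3 m
Total path = 41 m; average speed = 41/18 = 41/18 m/s.

41/18 m/s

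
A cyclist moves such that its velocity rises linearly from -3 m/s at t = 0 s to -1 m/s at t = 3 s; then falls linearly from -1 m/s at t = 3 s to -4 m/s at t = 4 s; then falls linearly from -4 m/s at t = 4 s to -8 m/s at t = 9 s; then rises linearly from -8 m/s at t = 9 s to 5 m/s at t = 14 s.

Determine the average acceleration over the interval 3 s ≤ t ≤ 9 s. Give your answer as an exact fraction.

-7/6 m/s²

Average acceleration = Δv/Δt = (-8 − -1)/(9 − 3) = -7/6 m/s².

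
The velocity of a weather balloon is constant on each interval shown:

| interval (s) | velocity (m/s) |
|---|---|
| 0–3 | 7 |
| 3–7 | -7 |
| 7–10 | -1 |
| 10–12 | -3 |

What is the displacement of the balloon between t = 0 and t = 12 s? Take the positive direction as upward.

-16 m

Displacement is the signed area under the v-t curve.
0–3 s: 7 × 3 = 21 m
3–7 s: -7 × 4 = -28 m
7–10 s: -1 × 3 = -3 m
10–12 s: -3 × 2 = -6 m
Net displacement = -16 m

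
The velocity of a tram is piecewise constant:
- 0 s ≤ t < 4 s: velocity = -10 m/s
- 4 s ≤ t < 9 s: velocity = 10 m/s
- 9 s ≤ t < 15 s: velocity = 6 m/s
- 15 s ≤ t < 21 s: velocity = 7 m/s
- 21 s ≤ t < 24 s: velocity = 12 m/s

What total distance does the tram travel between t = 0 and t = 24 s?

Distance (not displacement) is the total path length: add the absolute areas under v-t.
0–4 s: |-10| × 4 = 40 m
4–9 s: |10| × 5 = 50 m
9–15 s: |6| × 6 = 36 m
15–21 s: |7| × 6 = 42 m
21–24 s: |12| × 3 = 36 m
Total distance = 204 m

204 m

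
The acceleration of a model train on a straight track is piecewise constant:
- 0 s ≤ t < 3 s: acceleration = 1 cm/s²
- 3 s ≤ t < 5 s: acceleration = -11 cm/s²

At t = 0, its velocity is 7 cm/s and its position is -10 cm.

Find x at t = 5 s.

On each constant-a segment, Δv = aΔt and Δx = v₀Δt + ½aΔt²; chain segment to segment.
0–3 s: v starts 7 cm/s; Δx = 7·3 + ½·1·3² = 25.5 cm; v ends 10 cm/s.
3–5 s: v starts 10 cm/s; Δx = 10·2 + ½·-11·2² = -2 cm; v ends -12 cm/s.
x(5) = -10 + Σ Δx = 13.5 cm.

13.5 cm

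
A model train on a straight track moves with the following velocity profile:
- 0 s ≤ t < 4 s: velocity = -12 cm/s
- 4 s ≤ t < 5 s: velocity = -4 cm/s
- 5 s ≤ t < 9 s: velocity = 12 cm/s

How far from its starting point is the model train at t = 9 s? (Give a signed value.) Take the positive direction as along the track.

-4 cm

Net displacement equals the area under the velocity-time graph (areas below the axis count negative).
0–4 s: -12 × 4 = -48 cm
4–5 s: -4 × 1 = -4 cm
5–9 s: 12 × 4 = 48 cm
Net displacement = -4 cm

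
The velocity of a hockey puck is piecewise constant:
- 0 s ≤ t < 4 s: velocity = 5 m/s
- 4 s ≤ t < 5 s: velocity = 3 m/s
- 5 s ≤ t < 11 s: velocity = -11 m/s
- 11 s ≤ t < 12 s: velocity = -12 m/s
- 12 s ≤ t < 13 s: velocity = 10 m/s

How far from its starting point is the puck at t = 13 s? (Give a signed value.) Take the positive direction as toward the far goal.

Net displacement equals the area under the velocity-time graph (areas below the axis count negative).
0–4 s: 5 × 4 = 20 m
4–5 s: 3 × 1 = 3 m
5–11 s: -11 × 6 = -66 m
11–12 s: -12 × 1 = -12 m
12–13 s: 10 × 1 = 10 m
Net displacement = -45 m

-45 m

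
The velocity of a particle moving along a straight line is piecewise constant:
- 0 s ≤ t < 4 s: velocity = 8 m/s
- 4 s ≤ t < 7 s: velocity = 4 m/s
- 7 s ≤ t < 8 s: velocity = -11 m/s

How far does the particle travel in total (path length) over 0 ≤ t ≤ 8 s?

Distance (not displacement) is the total path length: add the absolute areas under v-t.
0–4 s: |8| × 4 = 32 m
4–7 s: |4| × 3 = 12 m
7–8 s: |-11| × 1 = 11 m
Total distance = 55 m

55 m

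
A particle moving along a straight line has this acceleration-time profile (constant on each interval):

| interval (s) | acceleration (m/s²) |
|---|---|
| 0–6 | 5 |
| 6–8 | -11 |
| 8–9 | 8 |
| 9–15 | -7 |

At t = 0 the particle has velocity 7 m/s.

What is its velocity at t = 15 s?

Δv equals the area under the a-t graph; then v = v₀ + Δv.
0–6 s: 5 × 6 = 30 m/s
6–8 s: -11 × 2 = -22 m/s
8–9 s: 8 × 1 = 8 m/s
9–15 s: -7 × 6 = -42 m/s
Δv = -26 m/s, so v(15) = 7 + (-26) = -19 m/s.

-19 m/s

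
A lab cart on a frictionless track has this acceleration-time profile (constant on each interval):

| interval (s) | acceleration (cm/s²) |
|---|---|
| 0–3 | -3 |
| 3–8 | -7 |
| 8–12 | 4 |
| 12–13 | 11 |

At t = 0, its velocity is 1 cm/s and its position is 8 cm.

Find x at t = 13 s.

On each constant-a segment, Δv = aΔt and Δx = v₀Δt + ½aΔt²; chain segment to segment.
0–3 s: v starts 1 cm/s; Δx = 1·3 + ½·-3·3² = -10.5 cm; v ends -8 cm/s.
3–8 s: v starts -8 cm/s; Δx = -8·5 + ½·-7·5² = -127.5 cm; v ends -43 cm/s.
8–12 s: v starts -43 cm/s; Δx = -43·4 + ½·4·4² = -140 cm; v ends -27 cm/s.
12–13 s: v starts -27 cm/s; Δx = -27·1 + ½·11·1² = -21.5 cm; v ends -16 cm/s.
x(13) = 8 + Σ Δx = -291.5 cm.

-291.5 cm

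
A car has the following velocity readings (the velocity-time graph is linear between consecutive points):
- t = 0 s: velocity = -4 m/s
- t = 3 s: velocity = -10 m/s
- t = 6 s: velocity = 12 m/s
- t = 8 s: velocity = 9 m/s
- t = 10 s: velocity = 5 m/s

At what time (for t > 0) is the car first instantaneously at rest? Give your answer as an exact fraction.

t = 48/11 s

v changes sign on 3–6 s (from -10 to 12); the graph is linear there, so v = 0 at t = 3 + (10)·(6 − 3)/(12 − -10) = 48/11 s.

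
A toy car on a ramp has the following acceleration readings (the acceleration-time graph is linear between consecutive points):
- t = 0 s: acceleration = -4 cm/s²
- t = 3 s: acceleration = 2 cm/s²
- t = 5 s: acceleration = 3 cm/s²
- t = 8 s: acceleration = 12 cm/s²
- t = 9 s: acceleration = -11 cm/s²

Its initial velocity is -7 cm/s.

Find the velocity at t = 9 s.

18 cm/s

Δv equals the area under the a-t graph; then v = v₀ + Δv.
0–3 s: ½(-4 + 2)(3) = -3 cm/s
3–5 s: ½(2 + 3)(2) = 5 cm/s
5–8 s: ½(3 + 12)(3) = 22.5 cm/s
8–9 s: ½(12 + -11)(1) = 0.5 cm/s
Δv = 25 cm/s, so v(9) = -7 + (25) = 18 cm/s.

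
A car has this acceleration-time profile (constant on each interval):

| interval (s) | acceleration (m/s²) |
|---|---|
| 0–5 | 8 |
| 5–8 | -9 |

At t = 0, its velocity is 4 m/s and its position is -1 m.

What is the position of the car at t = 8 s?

On each constant-a segment, Δv = aΔt and Δx = v₀Δt + ½aΔt²; chain segment to segment.
0–5 s: v starts 4 m/s; Δx = 4·5 + ½·8·5² = 120 m; v ends 44 m/s.
5–8 s: v starts 44 m/s; Δx = 44·3 + ½·-9·3² = 91.5 m; v ends 17 m/s.
x(8) = -1 + Σ Δx = 210.5 m.

210.5 m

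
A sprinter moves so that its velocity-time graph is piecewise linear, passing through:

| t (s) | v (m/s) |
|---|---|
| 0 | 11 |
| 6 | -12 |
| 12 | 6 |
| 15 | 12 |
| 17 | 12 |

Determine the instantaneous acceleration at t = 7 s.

3 m/s²

Acceleration is the slope of the v-t graph on 6–12 s: (6 − -12)/(12 − 6) = 3 m/s².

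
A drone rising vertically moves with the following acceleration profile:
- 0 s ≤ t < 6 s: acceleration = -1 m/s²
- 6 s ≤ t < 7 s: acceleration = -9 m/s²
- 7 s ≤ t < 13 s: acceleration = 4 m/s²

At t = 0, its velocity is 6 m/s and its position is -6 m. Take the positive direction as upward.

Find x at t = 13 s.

On each constant-a segment, Δv = aΔt and Δx = v₀Δt + ½aΔt²; chain segment to segment.
0–6 s: v starts 6 m/s; Δx = 6·6 + ½·-1·6² = 18 m; v ends 0 m/s.
6–7 s: v starts 0 m/s; Δx = 0·1 + ½·-9·1² = -4.5 m; v ends -9 m/s.
7–13 s: v starts -9 m/s; Δx = -9·6 + ½·4·6² = 18 m; v ends 15 m/s.
x(13) = -6 + Σ Δx = 25.5 m.

25.5 m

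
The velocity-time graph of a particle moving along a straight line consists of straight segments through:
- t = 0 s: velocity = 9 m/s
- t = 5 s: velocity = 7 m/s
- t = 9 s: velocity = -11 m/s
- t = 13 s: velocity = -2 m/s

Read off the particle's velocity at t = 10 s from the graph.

On 9–13 s the graph is linear from -11 to -2 m/s: v(10) = -11 + (-2 − -11)·(10 − 9)/(13 − 9) = -8.75 m/s.

-8.75 m/s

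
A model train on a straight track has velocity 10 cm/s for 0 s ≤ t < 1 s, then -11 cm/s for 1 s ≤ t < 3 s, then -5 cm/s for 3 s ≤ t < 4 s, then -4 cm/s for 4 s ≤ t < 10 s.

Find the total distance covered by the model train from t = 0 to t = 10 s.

Total distance travelled is ∫|v| dt — sum the magnitudes of each area piece.
0–1 s: |10| × 1 = 10 cm
1–3 s: |-11| × 2 = 22 cm
3–4 s: |-5| × 1 = 5 cm
4–10 s: |-4| × 6 = 24 cm
Total distance = 61 cm

61 cm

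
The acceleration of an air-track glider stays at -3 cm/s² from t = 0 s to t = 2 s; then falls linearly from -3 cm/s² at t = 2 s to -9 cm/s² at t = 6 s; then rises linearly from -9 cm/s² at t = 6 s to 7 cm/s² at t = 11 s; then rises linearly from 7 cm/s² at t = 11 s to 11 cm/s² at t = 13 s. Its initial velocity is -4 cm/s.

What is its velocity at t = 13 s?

-21 cm/s

Δv equals the area under the a-t graph; then v = v₀ + Δv.
0–2 s: -3 × 2 = -6 cm/s
2–6 s: ½(-3 + -9)(4) = -24 cm/s
6–11 s: ½(-9 + 7)(5) = -5 cm/s
11–13 s: ½(7 + 11)(2) = 18 cm/s
Δv = -17 cm/s, so v(13) = -4 + (-17) = -21 cm/s.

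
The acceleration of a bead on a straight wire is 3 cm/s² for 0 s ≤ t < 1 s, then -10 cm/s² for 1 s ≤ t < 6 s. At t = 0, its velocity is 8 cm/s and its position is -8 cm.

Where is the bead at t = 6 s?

-68.5 cm

On each constant-a segment, Δv = aΔt and Δx = v₀Δt + ½aΔt²; chain segment to segment.
0–1 s: v starts 8 cm/s; Δx = 8·1 + ½·3·1² = 9.5 cm; v ends 11 cm/s.
1–6 s: v starts 11 cm/s; Δx = 11·5 + ½·-10·5² = -70 cm; v ends -39 cm/s.
x(6) = -8 + Σ Δx = -68.5 cm.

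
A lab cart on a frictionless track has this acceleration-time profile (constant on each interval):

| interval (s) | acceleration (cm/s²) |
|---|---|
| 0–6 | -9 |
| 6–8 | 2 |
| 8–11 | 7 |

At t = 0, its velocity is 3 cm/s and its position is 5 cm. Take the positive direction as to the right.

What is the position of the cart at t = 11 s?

On each constant-a segment, Δv = aΔt and Δx = v₀Δt + ½aΔt²; chain segment to segment.
0–6 s: v starts 3 cm/s; Δx = 3·6 + ½·-9·6² = -144 cm; v ends -51 cm/s.
6–8 s: v starts -51 cm/s; Δx = -51·2 + ½·2·2² = -98 cm; v ends -47 cm/s.
8–11 s: v starts -47 cm/s; Δx = -47·3 + ½·7·3² = -109.5 cm; v ends -26 cm/s.
x(11) = 5 + Σ Δx = -346.5 cm.

-346.5 cm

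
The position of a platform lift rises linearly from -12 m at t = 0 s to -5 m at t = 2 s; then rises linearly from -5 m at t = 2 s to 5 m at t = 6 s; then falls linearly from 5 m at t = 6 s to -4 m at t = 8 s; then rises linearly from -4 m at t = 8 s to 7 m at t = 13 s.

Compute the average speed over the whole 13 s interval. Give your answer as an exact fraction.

37/13 m/s

Average speed = (total path length)/(elapsed time); on a piecewise-linear x-t graph the path length is Σ|Δx|.
0–2 s: |Δx| = |-5 − -12| = 7 m
2–6 s: |Δx| = |5 − -5| = 10 m
6–8 s: |Δx| = |-4 − 5| = 9 m
8–13 s: |Δx| = |7 − -4| = 11 m
Total path = 37 m; average speed = 37/13 = 37/13 m/s.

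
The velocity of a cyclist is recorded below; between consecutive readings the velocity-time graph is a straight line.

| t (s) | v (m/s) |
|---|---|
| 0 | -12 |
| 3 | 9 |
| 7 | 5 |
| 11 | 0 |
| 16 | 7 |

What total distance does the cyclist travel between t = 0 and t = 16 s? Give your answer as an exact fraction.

Distance (not displacement) is the total path length: add the absolute areas under v-t.
0–3 s: v = 0 at t = 12/7 s; triangle areas 72/7 + 81/14 = 225/14 m
3–7 s: |½(9 + 5)(4)| = 28 m
7–11 s: |½(5 + 0)(4)| = 10 m
11–16 s: |½(0 + 7)(5)| = 17.5 m
Total distance = 501/7 m

501/7 m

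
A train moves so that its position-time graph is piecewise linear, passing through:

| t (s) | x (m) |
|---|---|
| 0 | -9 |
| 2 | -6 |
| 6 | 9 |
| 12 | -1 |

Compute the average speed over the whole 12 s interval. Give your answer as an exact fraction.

Average speed = (total path length)/(elapsed time); on a piecewise-linear x-t graph the path length is Σ|Δx|.
0–2 s: |Δx| = |-6 − -9| = 3 m
2–6 s: |Δx| = |9 − -6| = 15 m
6–12 s: |Δx| = |-1 − 9| = 10 m
Total path = 28 m; average speed = 28/12 = 7/3 m/s.

7/3 m/s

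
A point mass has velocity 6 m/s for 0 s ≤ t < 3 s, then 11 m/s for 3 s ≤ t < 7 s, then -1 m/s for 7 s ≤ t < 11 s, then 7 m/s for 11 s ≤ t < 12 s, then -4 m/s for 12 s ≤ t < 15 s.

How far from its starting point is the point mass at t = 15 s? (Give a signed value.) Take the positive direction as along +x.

Net displacement equals the area under the velocity-time graph (areas below the axis count negative).
0–3 s: 6 × 3 = 18 m
3–7 s: 11 × 4 = 44 m
7–11 s: -1 × 4 = -4 m
11–12 s: 7 × 1 = 7 m
12–15 s: -4 × 3 = -12 m
Net displacement = 53 m

53 m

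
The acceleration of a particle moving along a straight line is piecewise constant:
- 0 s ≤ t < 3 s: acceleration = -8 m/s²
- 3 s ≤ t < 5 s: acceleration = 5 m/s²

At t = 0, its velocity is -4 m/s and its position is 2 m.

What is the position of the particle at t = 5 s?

-92 m

On each constant-a segment, Δv = aΔt and Δx = v₀Δt + ½aΔt²; chain segment to segment.
0–3 s: v starts -4 m/s; Δx = -4·3 + ½·-8·3² = -48 m; v ends -28 m/s.
3–5 s: v starts -28 m/s; Δx = -28·2 + ½·5·2² = -46 m; v ends -18 m/s.
x(5) = 2 + Σ Δx = -92 m.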